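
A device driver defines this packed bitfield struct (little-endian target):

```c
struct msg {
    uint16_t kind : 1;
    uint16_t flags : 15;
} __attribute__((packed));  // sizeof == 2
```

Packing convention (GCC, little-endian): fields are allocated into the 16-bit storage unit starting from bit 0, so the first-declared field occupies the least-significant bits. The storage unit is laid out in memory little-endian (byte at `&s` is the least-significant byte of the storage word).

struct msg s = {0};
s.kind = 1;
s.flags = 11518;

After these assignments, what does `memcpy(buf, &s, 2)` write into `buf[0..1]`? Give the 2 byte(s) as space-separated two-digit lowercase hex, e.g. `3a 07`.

kind:1 = 1 → 0x1 << 0 → word 0x0001
flags:15 = 11518 → 0x2cfe << 1 → word 0x59fd
word = 0x59fd → little-endian bytes:
  [0]=0xfd  [1]=0x59

fd 59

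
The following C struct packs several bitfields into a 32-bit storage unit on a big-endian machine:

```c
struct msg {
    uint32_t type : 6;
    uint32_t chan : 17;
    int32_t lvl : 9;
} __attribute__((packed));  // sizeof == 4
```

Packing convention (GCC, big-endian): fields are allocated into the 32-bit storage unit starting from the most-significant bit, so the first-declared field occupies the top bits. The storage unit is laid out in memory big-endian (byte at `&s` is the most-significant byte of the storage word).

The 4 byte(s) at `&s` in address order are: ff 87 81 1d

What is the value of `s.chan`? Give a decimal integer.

115648

[0]=0xff [1]=0x87 [2]=0x81 [3]=0x1d (big-endian) → word 0xff87811d
type:6 @ bit 26 → (0xff87811d>>26)&0x3f = 0x3f
chan:17 @ bit 9 → (0xff87811d>>9)&0x1ffff = 0x1c3c0  ←
lvl:9 @ bit 0 → (0xff87811d>>0)&0x1ff = 0x11d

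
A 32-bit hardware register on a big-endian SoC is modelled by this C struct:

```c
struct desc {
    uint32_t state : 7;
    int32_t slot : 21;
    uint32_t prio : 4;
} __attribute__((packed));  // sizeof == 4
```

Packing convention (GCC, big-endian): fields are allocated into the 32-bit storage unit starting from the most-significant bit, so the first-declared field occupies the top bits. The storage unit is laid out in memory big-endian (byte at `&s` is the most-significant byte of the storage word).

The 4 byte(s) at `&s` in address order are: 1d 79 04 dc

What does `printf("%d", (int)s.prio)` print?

12

[0]=0x1d [1]=0x79 [2]=0x04 [3]=0xdc (big-endian) → word 0x1d7904dc
state:7 @ bit 25 → (0x1d7904dc>>25)&0x7f = 0xe
slot:21 @ bit 4 → (0x1d7904dc>>4)&0x1fffff = 0x17904d
prio:4 @ bit 0 → (0x1d7904dc>>0)&0xf = 0xc  ←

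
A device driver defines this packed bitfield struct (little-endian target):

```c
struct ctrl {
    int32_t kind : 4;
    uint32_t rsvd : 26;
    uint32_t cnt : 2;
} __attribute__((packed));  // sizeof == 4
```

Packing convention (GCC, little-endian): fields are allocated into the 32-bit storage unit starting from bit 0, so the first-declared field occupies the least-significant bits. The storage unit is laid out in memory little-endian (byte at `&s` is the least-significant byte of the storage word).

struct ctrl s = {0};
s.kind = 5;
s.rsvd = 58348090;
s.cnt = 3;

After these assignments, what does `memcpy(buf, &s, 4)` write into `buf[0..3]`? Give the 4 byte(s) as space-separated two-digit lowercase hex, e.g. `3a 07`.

a5 23 a5 f7

[0+:4] kind=5 & 0xf = 0x5; word=0x00000005
[4+:26] rsvd=58348090 & 0x3ffffff = 0x37a523a; word=0x37a523a5
[30+:2] cnt=3 & 0x3 = 0x3; word=0xf7a523a5
word = 0xf7a523a5 → little-endian bytes:
  [0]=0xa5  [1]=0x23  [2]=0xa5  [3]=0xf7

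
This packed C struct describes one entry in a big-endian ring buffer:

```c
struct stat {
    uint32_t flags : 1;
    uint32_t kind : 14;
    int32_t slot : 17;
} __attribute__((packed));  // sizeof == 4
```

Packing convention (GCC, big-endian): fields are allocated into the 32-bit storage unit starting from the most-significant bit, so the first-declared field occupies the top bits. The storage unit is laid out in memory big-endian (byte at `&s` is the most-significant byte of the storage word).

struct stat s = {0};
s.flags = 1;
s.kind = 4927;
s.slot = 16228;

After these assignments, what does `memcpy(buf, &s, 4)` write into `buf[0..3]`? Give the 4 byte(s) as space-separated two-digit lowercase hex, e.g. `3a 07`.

a6 7e 3f 64

flags (1b) val=1 bits=0x1 at bit 31: 0x80000000
kind (14b) val=4927 bits=0x133f at bit 17: 0xa67e0000
slot (17b) val=16228 bits=0x3f64 at bit 0: 0xa67e3f64
word = 0xa67e3f64 → big-endian bytes:
  [0]=0xa6  [1]=0x7e  [2]=0x3f  [3]=0x64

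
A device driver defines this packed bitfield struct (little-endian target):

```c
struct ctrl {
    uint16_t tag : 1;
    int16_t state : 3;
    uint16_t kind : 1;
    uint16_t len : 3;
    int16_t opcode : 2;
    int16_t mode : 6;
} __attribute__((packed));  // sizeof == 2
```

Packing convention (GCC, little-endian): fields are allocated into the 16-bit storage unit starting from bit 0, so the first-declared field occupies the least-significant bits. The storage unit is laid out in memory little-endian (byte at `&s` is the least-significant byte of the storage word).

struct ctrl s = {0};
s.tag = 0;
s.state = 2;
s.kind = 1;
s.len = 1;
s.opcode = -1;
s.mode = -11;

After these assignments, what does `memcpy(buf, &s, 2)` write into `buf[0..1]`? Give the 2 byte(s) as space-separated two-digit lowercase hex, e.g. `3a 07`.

tag:1 = 0 → 0x0 << 0 → word 0x0000
state:3 = 2 → 0x2 << 1 → word 0x0004
kind:1 = 1 → 0x1 << 4 → word 0x0014
len:3 = 1 → 0x1 << 5 → word 0x0034
opcode:2 = -1 → 0x3 << 8 → word 0x0334
mode:6 = -11 → 0x35 << 10 → word 0xd734
word = 0xd734 → little-endian bytes:
  [0]=0x34  [1]=0xd7

34 d7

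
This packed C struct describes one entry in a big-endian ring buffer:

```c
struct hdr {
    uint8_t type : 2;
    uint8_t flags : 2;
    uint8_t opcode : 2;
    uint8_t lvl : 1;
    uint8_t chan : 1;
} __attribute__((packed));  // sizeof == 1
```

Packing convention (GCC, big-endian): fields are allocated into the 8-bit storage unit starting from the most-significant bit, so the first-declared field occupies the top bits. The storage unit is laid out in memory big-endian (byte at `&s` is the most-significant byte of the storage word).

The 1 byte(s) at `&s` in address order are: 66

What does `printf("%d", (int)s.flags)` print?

2

[0]=0x66 (big-endian) → word 0x66
type [6+:2] = (word>>6) & 0x3 = 1
flags [4+:2] = (word>>4) & 0x3 = 2  ←
opcode [2+:2] = (word>>2) & 0x3 = 1
lvl [1+:1] = (word>>1) & 0x1 = 1
chan [0+:1] = (word>>0) & 0x1 = 0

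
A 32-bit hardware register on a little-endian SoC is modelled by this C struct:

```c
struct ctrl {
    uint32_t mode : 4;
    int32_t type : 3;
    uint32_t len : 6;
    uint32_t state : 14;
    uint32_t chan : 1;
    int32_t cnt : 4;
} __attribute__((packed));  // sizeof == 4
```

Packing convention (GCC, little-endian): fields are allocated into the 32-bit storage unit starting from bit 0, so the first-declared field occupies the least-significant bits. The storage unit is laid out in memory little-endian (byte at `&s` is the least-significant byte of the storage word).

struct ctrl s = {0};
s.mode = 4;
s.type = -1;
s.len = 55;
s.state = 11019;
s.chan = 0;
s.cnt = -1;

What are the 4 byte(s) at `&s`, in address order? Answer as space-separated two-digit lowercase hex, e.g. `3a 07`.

[0+:4] mode=4 & 0xf = 0x4; word=0x00000004
[4+:3] type=-1 & 0x7 = 0x7; word=0x00000074
[7+:6] len=55 & 0x3f = 0x37; word=0x00001bf4
[13+:14] state=11019 & 0x3fff = 0x2b0b; word=0x05617bf4
[27+:1] chan=0 & 0x1 = 0x0; word=0x05617bf4
[28+:4] cnt=-1 & 0xf = 0xf; word=0xf5617bf4
word = 0xf5617bf4 → little-endian bytes:
  [0]=0xf4  [1]=0x7b  [2]=0x61  [3]=0xf5

f4 7b 61 f5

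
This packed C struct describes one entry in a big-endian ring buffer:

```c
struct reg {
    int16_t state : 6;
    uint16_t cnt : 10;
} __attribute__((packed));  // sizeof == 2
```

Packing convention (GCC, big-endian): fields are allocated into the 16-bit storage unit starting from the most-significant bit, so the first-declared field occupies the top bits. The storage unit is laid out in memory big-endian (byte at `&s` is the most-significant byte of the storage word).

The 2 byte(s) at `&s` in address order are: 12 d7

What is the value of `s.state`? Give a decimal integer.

4

[0]=0x12 [1]=0xd7 (big-endian) → word 0x12d7
state:6 @ bit 10 → (0x12d7>>10)&0x3f = 0x4  ←
cnt:10 @ bit 0 → (0x12d7>>0)&0x3ff = 0x2d7
state signed 6b, MSB=0: value = 4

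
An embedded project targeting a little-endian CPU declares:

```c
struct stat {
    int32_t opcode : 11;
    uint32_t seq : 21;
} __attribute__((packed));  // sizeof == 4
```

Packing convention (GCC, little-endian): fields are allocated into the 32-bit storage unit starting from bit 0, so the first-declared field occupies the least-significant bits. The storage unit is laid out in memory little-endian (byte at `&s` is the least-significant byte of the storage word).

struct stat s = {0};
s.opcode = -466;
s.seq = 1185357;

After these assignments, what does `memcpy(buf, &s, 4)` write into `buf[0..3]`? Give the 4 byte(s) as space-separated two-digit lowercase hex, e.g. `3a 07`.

2e 6e b2 90

[0+:11] opcode=-466 & 0x7ff = 0x62e; word=0x0000062e
[11+:21] seq=1185357 & 0x1fffff = 0x12164d; word=0x90b26e2e
word = 0x90b26e2e → little-endian bytes:
  [0]=0x2e  [1]=0x6e  [2]=0xb2  [3]=0x90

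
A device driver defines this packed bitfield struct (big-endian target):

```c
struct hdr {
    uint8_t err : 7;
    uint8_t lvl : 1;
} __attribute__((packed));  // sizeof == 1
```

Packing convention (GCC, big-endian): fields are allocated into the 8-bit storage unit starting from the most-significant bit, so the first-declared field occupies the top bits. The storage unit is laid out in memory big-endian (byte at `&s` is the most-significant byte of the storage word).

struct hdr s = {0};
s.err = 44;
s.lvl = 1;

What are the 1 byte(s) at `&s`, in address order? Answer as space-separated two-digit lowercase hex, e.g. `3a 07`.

59

err (7b) val=44 bits=0x2c at bit 1: 0x58
lvl (1b) val=1 bits=0x1 at bit 0: 0x59
word = 0x59 → big-endian bytes:
  [0]=0x59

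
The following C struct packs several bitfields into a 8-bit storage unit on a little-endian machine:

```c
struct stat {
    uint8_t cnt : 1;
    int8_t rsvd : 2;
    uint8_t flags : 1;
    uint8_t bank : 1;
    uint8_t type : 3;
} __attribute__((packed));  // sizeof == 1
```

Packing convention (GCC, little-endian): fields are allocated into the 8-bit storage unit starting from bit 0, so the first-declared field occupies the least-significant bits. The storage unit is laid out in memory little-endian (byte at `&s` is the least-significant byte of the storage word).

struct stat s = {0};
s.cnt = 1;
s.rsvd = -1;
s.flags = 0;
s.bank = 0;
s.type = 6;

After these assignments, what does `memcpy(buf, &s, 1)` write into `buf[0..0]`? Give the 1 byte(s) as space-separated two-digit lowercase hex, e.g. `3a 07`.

[0+:1] cnt=1 & 0x1 = 0x1; word=0x01
[1+:2] rsvd=-1 & 0x3 = 0x3; word=0x07
[3+:1] flags=0 & 0x1 = 0x0; word=0x07
[4+:1] bank=0 & 0x1 = 0x0; word=0x07
[5+:3] type=6 & 0x7 = 0x6; word=0xc7
word = 0xc7 → little-endian bytes:
  [0]=0xc7

c7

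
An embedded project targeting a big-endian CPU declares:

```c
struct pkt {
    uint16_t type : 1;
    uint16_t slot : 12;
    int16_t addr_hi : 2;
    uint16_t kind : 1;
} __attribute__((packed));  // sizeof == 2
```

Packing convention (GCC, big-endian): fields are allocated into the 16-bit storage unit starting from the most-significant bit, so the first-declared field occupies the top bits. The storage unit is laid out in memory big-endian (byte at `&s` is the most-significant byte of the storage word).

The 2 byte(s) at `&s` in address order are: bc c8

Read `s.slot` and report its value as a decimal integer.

[0]=0xbc [1]=0xc8 (big-endian) → word 0xbcc8
type [15+:1] = (word>>15) & 0x1 = 1
slot [3+:12] = (word>>3) & 0xfff = 1945  ←
addr_hi [1+:2] = (word>>1) & 0x3 = 0
kind [0+:1] = (word>>0) & 0x1 = 0

1945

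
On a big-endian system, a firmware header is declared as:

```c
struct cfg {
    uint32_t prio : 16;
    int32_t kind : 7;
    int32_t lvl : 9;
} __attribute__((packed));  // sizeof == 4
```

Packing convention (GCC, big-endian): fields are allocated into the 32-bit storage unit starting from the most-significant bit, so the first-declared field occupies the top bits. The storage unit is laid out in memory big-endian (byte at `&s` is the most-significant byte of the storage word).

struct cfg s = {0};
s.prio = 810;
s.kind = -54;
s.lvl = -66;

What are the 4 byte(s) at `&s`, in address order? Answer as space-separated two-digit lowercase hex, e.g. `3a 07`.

03 2a 95 be

prio:16 = 810 → 0x32a << 16 → word 0x032a0000
kind:7 = -54 → 0x4a << 9 → word 0x032a9400
lvl:9 = -66 → 0x1be << 0 → word 0x032a95be
word = 0x032a95be → big-endian bytes:
  [0]=0x03  [1]=0x2a  [2]=0x95  [3]=0xbe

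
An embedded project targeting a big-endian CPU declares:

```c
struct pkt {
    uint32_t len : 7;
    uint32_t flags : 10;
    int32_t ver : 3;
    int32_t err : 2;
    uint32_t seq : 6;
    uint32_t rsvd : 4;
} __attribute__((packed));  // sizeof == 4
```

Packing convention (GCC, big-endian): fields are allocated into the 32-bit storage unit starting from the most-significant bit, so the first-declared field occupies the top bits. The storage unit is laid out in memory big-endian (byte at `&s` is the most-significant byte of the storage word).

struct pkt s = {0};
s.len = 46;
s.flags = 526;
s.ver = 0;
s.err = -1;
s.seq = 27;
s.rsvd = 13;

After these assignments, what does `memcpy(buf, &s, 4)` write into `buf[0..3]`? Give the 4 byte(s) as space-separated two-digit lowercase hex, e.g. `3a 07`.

5d 07 0d bd

[25+:7] len=46 & 0x7f = 0x2e; word=0x5c000000
[15+:10] flags=526 & 0x3ff = 0x20e; word=0x5d070000
[12+:3] ver=0 & 0x7 = 0x0; word=0x5d070000
[10+:2] err=-1 & 0x3 = 0x3; word=0x5d070c00
[4+:6] seq=27 & 0x3f = 0x1b; word=0x5d070db0
[0+:4] rsvd=13 & 0xf = 0xd; word=0x5d070dbd
word = 0x5d070dbd → big-endian bytes:
  [0]=0x5d  [1]=0x07  [2]=0x0d  [3]=0xbd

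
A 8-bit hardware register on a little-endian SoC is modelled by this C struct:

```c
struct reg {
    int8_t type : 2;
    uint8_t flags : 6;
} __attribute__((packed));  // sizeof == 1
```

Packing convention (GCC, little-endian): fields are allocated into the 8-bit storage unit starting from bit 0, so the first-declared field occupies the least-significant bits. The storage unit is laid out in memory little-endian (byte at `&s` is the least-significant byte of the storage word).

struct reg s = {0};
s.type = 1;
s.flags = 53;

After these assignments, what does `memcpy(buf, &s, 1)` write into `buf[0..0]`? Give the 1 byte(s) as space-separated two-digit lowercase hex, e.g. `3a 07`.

[0+:2] type=1 & 0x3 = 0x1; word=0x01
[2+:6] flags=53 & 0x3f = 0x35; word=0xd5
word = 0xd5 → little-endian bytes:
  [0]=0xd5

d5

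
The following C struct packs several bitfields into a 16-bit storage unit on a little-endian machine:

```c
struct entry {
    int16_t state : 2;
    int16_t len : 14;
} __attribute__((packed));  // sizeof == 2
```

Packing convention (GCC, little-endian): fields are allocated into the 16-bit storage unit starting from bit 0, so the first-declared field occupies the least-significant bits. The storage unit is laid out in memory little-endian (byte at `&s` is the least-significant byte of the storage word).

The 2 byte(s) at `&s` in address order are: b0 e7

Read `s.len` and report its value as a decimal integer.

-1556

[0]=0xb0 [1]=0xe7 (little-endian) → word 0xe7b0
state:2 @ bit 0 → (0xe7b0>>0)&0x3 = 0x0
len:14 @ bit 2 → (0xe7b0>>2)&0x3fff = 0x39ec  ←
len signed 14b, MSB=1: 14828 - 16384 = -1556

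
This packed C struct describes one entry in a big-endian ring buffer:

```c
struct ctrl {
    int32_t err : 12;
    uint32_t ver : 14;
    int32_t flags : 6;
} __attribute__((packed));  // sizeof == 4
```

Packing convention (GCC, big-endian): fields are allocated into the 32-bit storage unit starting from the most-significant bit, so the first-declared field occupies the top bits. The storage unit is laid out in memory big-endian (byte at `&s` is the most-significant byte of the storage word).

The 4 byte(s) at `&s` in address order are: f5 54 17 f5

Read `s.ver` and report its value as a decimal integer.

[0]=0xf5 [1]=0x54 [2]=0x17 [3]=0xf5 (big-endian) → word 0xf55417f5
err [20+:12] = (word>>20) & 0xfff = 3925
ver [6+:14] = (word>>6) & 0x3fff = 4191  ←
flags [0+:6] = (word>>0) & 0x3f = 53

4191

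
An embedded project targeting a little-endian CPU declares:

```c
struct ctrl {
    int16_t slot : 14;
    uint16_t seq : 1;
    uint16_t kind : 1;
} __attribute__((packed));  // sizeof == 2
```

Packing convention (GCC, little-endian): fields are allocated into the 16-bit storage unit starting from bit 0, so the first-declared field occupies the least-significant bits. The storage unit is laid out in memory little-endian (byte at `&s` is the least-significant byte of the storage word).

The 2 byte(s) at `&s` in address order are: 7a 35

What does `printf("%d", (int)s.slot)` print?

-2694

[0]=0x7a [1]=0x35 (little-endian) → word 0x357a
slot:14 @ bit 0 → (0x357a>>0)&0x3fff = 0x357a  ←
seq:1 @ bit 14 → (0x357a>>14)&0x1 = 0x0
kind:1 @ bit 15 → (0x357a>>15)&0x1 = 0x0
slot signed 14b, MSB=1: 13690 - 16384 = -2694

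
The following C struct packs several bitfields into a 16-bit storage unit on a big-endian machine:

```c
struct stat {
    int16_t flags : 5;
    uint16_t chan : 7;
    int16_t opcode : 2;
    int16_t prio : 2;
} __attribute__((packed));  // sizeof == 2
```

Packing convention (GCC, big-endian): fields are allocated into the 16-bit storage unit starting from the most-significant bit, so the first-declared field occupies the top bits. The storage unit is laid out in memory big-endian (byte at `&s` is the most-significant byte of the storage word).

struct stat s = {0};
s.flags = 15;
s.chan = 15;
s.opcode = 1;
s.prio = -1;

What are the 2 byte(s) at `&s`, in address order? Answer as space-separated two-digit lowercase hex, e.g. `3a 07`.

78 f7

[11+:5] flags=15 & 0x1f = 0xf; word=0x7800
[4+:7] chan=15 & 0x7f = 0xf; word=0x78f0
[2+:2] opcode=1 & 0x3 = 0x1; word=0x78f4
[0+:2] prio=-1 & 0x3 = 0x3; word=0x78f7
word = 0x78f7 → big-endian bytes:
  [0]=0x78  [1]=0xf7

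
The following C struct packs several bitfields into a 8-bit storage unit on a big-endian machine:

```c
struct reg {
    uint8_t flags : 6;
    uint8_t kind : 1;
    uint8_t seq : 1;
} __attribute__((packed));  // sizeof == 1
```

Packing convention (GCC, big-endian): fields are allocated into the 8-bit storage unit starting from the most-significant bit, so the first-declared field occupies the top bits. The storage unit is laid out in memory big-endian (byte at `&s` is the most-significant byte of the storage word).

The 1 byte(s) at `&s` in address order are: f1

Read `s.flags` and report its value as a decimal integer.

[0]=0xf1 (big-endian) → word 0xf1
flags [2+:6] = (word>>2) & 0x3f = 60  ←
kind [1+:1] = (word>>1) & 0x1 = 0
seq [0+:1] = (word>>0) & 0x1 = 1

60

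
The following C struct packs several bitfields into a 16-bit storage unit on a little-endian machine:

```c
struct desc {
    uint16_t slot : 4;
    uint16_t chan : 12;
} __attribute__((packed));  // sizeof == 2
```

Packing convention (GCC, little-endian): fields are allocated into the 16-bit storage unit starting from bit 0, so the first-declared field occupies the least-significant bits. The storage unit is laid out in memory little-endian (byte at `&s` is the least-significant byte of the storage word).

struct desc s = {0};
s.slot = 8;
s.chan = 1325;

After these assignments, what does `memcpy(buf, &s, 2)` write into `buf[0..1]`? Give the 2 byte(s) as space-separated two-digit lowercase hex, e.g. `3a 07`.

slot:4 = 8 → 0x8 << 0 → word 0x0008
chan:12 = 1325 → 0x52d << 4 → word 0x52d8
word = 0x52d8 → little-endian bytes:
  [0]=0xd8  [1]=0x52

d8 52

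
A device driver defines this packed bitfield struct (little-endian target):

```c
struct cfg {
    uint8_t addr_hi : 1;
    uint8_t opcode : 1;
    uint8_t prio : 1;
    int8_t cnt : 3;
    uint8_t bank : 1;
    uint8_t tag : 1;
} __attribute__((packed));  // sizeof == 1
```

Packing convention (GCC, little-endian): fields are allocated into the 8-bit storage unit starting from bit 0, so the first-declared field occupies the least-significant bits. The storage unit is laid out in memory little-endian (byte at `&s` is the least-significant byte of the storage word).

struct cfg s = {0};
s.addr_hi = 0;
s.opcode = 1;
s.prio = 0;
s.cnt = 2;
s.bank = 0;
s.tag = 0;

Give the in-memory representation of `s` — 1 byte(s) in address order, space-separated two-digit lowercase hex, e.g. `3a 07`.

addr_hi:1 = 0 → 0x0 << 0 → word 0x00
opcode:1 = 1 → 0x1 << 1 → word 0x02
prio:1 = 0 → 0x0 << 2 → word 0x02
cnt:3 = 2 → 0x2 << 3 → word 0x12
bank:1 = 0 → 0x0 << 6 → word 0x12
tag:1 = 0 → 0x0 << 7 → word 0x12
word = 0x12 → little-endian bytes:
  [0]=0x12

12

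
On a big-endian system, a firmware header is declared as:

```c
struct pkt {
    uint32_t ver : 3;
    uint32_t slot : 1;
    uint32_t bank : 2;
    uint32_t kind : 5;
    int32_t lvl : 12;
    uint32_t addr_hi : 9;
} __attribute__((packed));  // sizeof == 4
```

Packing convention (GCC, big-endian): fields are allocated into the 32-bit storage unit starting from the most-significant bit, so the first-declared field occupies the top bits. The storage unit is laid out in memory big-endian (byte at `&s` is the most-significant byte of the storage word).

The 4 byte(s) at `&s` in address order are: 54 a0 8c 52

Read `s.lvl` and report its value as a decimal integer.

70

[0]=0x54 [1]=0xa0 [2]=0x8c [3]=0x52 (big-endian) → word 0x54a08c52
ver:3 @ bit 29 → (0x54a08c52>>29)&0x7 = 0x2
slot:1 @ bit 28 → (0x54a08c52>>28)&0x1 = 0x1
bank:2 @ bit 26 → (0x54a08c52>>26)&0x3 = 0x1
kind:5 @ bit 21 → (0x54a08c52>>21)&0x1f = 0x5
lvl:12 @ bit 9 → (0x54a08c52>>9)&0xfff = 0x46  ←
addr_hi:9 @ bit 0 → (0x54a08c52>>0)&0x1ff = 0x52
lvl signed 12b, MSB=0: value = 70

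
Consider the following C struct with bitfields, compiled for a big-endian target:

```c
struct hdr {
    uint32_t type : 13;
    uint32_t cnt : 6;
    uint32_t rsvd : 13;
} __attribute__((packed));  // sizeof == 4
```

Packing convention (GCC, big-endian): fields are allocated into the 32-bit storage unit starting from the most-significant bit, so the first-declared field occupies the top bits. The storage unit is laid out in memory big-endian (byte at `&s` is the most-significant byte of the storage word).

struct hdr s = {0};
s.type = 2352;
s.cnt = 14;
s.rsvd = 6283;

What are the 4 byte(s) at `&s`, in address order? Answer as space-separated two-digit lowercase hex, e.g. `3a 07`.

type (13b) val=2352 bits=0x930 at bit 19: 0x49800000
cnt (6b) val=14 bits=0xe at bit 13: 0x4981c000
rsvd (13b) val=6283 bits=0x188b at bit 0: 0x4981d88b
word = 0x4981d88b → big-endian bytes:
  [0]=0x49  [1]=0x81  [2]=0xd8  [3]=0x8b

49 81 d8 8b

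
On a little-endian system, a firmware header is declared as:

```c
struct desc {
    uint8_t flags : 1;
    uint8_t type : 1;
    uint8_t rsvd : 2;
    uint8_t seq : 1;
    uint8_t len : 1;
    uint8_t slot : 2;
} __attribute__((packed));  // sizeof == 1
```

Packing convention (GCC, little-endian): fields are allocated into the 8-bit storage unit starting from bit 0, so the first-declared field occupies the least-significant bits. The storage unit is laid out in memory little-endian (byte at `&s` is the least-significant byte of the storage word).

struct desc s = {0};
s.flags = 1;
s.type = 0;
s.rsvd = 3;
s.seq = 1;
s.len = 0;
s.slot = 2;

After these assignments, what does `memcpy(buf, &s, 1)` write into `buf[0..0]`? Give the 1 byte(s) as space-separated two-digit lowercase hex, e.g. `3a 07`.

flags:1 = 1 → 0x1 << 0 → word 0x01
type:1 = 0 → 0x0 << 1 → word 0x01
rsvd:2 = 3 → 0x3 << 2 → word 0x0d
seq:1 = 1 → 0x1 << 4 → word 0x1d
len:1 = 0 → 0x0 << 5 → word 0x1d
slot:2 = 2 → 0x2 << 6 → word 0x9d
word = 0x9d → little-endian bytes:
  [0]=0x9d

9d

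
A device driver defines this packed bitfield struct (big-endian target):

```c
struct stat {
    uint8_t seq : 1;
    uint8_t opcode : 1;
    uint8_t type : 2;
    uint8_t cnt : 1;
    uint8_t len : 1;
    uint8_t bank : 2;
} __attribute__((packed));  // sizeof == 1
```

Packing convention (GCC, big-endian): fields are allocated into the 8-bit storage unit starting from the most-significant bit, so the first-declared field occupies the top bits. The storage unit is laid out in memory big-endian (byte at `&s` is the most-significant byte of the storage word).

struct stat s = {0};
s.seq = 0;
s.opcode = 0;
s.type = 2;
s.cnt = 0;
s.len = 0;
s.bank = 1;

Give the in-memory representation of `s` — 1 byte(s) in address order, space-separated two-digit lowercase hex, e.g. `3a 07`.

seq:1 = 0 → 0x0 << 7 → word 0x00
opcode:1 = 0 → 0x0 << 6 → word 0x00
type:2 = 2 → 0x2 << 4 → word 0x20
cnt:1 = 0 → 0x0 << 3 → word 0x20
len:1 = 0 → 0x0 << 2 → word 0x20
bank:2 = 1 → 0x1 << 0 → word 0x21
word = 0x21 → big-endian bytes:
  [0]=0x21

21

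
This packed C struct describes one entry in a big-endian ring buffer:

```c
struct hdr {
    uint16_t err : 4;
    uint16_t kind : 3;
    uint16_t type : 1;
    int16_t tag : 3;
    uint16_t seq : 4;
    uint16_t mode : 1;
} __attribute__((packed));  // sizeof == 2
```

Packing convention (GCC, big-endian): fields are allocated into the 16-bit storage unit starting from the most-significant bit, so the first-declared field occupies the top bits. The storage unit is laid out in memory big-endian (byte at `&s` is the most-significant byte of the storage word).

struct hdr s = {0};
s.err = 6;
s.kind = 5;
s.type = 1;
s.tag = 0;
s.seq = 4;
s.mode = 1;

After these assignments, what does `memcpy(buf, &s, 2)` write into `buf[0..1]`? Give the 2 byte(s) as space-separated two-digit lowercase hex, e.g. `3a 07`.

6b 09

err (4b) val=6 bits=0x6 at bit 12: 0x6000
kind (3b) val=5 bits=0x5 at bit 9: 0x6a00
type (1b) val=1 bits=0x1 at bit 8: 0x6b00
tag (3b) val=0 bits=0x0 at bit 5: 0x6b00
seq (4b) val=4 bits=0x4 at bit 1: 0x6b08
mode (1b) val=1 bits=0x1 at bit 0: 0x6b09
word = 0x6b09 → big-endian bytes:
  [0]=0x6b  [1]=0x09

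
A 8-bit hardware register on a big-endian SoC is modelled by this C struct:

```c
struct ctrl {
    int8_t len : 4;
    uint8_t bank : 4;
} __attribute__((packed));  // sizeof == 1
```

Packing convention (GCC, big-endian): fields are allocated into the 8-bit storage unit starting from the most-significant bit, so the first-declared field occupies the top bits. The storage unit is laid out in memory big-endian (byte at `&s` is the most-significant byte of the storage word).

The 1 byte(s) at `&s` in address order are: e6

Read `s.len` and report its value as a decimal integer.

[0]=0xe6 (big-endian) → word 0xe6
len:4 @ bit 4 → (0xe6>>4)&0xf = 0xe  ←
bank:4 @ bit 0 → (0xe6>>0)&0xf = 0x6
len signed 4b, MSB=1: 14 - 16 = -2

-2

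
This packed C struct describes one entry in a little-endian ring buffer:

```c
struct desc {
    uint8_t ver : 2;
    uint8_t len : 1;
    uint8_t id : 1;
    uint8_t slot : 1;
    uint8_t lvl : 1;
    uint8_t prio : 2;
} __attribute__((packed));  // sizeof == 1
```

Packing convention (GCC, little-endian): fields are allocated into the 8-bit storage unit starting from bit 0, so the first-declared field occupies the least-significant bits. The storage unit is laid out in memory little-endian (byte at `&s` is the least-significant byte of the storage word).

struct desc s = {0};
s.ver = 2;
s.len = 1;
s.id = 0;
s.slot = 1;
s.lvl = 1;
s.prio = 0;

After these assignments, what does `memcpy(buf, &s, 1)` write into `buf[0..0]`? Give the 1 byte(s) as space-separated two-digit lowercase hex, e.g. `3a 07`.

ver (2b) val=2 bits=0x2 at bit 0: 0x02
len (1b) val=1 bits=0x1 at bit 2: 0x06
id (1b) val=0 bits=0x0 at bit 3: 0x06
slot (1b) val=1 bits=0x1 at bit 4: 0x16
lvl (1b) val=1 bits=0x1 at bit 5: 0x36
prio (2b) val=0 bits=0x0 at bit 6: 0x36
word = 0x36 → little-endian bytes:
  [0]=0x36

36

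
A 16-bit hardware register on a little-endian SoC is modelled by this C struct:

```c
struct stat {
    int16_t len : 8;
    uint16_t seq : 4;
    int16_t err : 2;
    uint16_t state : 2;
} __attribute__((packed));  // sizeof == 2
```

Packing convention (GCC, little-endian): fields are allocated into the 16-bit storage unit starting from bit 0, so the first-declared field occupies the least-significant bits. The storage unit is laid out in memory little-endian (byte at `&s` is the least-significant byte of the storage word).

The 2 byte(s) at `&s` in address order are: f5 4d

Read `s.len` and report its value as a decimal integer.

-11

[0]=0xf5 [1]=0x4d (little-endian) → word 0x4df5
len [0+:8] = (word>>0) & 0xff = 245  ←
seq [8+:4] = (word>>8) & 0xf = 13
err [12+:2] = (word>>12) & 0x3 = 0
state [14+:2] = (word>>14) & 0x3 = 1
len signed 8b, MSB=1: 245 - 256 = -11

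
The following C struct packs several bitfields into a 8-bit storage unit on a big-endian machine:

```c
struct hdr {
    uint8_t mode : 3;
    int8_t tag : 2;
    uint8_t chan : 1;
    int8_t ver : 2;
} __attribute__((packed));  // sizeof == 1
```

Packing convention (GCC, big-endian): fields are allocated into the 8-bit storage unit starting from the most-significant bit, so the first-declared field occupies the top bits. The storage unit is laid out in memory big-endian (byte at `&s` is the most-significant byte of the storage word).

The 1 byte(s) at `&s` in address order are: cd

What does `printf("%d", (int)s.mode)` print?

[0]=0xcd (big-endian) → word 0xcd
mode:3 @ bit 5 → (0xcd>>5)&0x7 = 0x6  ←
tag:2 @ bit 3 → (0xcd>>3)&0x3 = 0x1
chan:1 @ bit 2 → (0xcd>>2)&0x1 = 0x1
ver:2 @ bit 0 → (0xcd>>0)&0x3 = 0x1

6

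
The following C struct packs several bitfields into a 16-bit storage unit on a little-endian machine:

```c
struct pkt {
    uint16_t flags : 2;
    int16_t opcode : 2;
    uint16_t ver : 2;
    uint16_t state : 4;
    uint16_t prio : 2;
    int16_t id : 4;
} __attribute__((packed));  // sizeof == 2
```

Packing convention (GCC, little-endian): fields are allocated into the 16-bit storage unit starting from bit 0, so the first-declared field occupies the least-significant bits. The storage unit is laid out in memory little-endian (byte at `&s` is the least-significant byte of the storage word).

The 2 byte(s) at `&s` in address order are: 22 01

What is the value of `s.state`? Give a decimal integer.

[0]=0x22 [1]=0x01 (little-endian) → word 0x0122
flags:2 @ bit 0 → (0x0122>>0)&0x3 = 0x2
opcode:2 @ bit 2 → (0x0122>>2)&0x3 = 0x0
ver:2 @ bit 4 → (0x0122>>4)&0x3 = 0x2
state:4 @ bit 6 → (0x0122>>6)&0xf = 0x4  ←
prio:2 @ bit 10 → (0x0122>>10)&0x3 = 0x0
id:4 @ bit 12 → (0x0122>>12)&0xf = 0x0

4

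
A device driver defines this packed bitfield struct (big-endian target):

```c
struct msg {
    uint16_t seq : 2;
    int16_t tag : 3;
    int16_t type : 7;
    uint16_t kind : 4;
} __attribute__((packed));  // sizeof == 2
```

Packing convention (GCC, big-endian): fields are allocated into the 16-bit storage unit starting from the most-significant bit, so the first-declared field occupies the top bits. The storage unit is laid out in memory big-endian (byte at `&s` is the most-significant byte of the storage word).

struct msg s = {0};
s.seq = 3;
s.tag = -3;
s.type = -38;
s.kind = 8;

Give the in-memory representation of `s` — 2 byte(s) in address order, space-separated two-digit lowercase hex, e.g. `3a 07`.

ed a8

seq:2 = 3 → 0x3 << 14 → word 0xc000
tag:3 = -3 → 0x5 << 11 → word 0xe800
type:7 = -38 → 0x5a << 4 → word 0xeda0
kind:4 = 8 → 0x8 << 0 → word 0xeda8
word = 0xeda8 → big-endian bytes:
  [0]=0xed  [1]=0xa8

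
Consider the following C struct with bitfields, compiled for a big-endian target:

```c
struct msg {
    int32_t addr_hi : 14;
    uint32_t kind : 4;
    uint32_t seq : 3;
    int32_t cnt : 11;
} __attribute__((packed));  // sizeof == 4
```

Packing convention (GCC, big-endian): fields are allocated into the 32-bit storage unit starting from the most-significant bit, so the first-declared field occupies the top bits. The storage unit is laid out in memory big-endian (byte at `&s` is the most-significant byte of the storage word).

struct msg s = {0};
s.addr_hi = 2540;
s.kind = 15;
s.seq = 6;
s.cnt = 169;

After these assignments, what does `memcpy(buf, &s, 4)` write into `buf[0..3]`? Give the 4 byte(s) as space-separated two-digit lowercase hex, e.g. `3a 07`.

27 b3 f0 a9

[18+:14] addr_hi=2540 & 0x3fff = 0x9ec; word=0x27b00000
[14+:4] kind=15 & 0xf = 0xf; word=0x27b3c000
[11+:3] seq=6 & 0x7 = 0x6; word=0x27b3f000
[0+:11] cnt=169 & 0x7ff = 0xa9; word=0x27b3f0a9
word = 0x27b3f0a9 → big-endian bytes:
  [0]=0x27  [1]=0xb3  [2]=0xf0  [3]=0xa9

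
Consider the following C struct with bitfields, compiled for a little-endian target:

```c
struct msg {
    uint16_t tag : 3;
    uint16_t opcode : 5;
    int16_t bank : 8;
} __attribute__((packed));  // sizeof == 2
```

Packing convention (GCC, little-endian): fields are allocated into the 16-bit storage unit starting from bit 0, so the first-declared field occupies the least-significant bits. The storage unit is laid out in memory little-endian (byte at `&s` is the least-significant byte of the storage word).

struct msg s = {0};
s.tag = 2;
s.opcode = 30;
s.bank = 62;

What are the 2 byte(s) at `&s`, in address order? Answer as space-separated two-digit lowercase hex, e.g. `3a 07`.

[0+:3] tag=2 & 0x7 = 0x2; word=0x0002
[3+:5] opcode=30 & 0x1f = 0x1e; word=0x00f2
[8+:8] bank=62 & 0xff = 0x3e; word=0x3ef2
word = 0x3ef2 → little-endian bytes:
  [0]=0xf2  [1]=0x3e

f2 3e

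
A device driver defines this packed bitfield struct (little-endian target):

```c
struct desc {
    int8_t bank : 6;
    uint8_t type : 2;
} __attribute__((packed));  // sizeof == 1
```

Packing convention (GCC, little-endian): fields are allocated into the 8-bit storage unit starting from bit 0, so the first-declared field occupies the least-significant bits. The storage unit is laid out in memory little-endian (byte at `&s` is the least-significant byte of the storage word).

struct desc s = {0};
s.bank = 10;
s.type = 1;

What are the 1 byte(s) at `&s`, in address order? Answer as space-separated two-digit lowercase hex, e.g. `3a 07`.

4a

[0+:6] bank=10 & 0x3f = 0xa; word=0x0a
[6+:2] type=1 & 0x3 = 0x1; word=0x4a
word = 0x4a → little-endian bytes:
  [0]=0x4a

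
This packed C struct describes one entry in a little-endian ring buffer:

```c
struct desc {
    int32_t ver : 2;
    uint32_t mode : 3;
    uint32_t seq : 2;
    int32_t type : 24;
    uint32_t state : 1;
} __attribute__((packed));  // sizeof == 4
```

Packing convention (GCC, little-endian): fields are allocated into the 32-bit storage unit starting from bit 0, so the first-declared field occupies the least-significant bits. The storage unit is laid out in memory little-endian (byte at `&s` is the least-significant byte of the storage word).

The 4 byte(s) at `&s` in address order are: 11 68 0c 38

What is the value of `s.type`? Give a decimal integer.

[0]=0x11 [1]=0x68 [2]=0x0c [3]=0x38 (little-endian) → word 0x380c6811
ver [0+:2] = (word>>0) & 0x3 = 1
mode [2+:3] = (word>>2) & 0x7 = 4
seq [5+:2] = (word>>5) & 0x3 = 0
type [7+:24] = (word>>7) & 0xffffff = 7346384  ←
state [31+:1] = (word>>31) & 0x1 = 0
type signed 24b, MSB=0: value = 7346384

7346384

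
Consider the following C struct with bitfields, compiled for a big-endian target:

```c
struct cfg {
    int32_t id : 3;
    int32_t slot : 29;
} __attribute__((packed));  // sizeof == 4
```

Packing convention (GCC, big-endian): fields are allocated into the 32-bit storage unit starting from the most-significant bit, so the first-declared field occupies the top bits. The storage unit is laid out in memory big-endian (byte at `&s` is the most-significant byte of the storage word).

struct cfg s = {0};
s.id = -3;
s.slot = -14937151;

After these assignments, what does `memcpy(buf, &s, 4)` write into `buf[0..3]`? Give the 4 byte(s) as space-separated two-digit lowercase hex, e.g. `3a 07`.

id:3 = -3 → 0x5 << 29 → word 0xa0000000
slot:29 = -14937151 → 0x1f1c13c1 << 0 → word 0xbf1c13c1
word = 0xbf1c13c1 → big-endian bytes:
  [0]=0xbf  [1]=0x1c  [2]=0x13  [3]=0xc1

bf 1c 13 c1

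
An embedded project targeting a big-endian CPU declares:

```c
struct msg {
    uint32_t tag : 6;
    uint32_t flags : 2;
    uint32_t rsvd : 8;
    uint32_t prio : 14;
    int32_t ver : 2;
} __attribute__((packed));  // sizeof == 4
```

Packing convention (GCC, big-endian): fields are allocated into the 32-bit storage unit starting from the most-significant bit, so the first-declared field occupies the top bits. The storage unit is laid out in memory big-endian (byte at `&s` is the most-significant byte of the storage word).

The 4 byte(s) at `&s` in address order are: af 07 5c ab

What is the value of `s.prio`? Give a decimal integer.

5930

[0]=0xaf [1]=0x07 [2]=0x5c [3]=0xab (big-endian) → word 0xaf075cab
tag [26+:6] = (word>>26) & 0x3f = 43
flags [24+:2] = (word>>24) & 0x3 = 3
rsvd [16+:8] = (word>>16) & 0xff = 7
prio [2+:14] = (word>>2) & 0x3fff = 5930  ←
ver [0+:2] = (word>>0) & 0x3 = 3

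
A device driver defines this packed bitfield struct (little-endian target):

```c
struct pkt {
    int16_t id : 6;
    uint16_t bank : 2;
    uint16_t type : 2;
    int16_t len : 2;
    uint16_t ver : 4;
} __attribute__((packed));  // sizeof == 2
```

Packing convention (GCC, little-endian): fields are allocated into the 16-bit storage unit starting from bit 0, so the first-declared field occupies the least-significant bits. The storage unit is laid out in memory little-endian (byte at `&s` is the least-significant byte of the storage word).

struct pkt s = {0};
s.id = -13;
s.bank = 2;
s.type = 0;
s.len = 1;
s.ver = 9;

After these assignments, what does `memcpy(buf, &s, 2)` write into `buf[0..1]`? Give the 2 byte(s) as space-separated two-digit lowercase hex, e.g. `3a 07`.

[0+:6] id=-13 & 0x3f = 0x33; word=0x0033
[6+:2] bank=2 & 0x3 = 0x2; word=0x00b3
[8+:2] type=0 & 0x3 = 0x0; word=0x00b3
[10+:2] len=1 & 0x3 = 0x1; word=0x04b3
[12+:4] ver=9 & 0xf = 0x9; word=0x94b3
word = 0x94b3 → little-endian bytes:
  [0]=0xb3  [1]=0x94

b3 94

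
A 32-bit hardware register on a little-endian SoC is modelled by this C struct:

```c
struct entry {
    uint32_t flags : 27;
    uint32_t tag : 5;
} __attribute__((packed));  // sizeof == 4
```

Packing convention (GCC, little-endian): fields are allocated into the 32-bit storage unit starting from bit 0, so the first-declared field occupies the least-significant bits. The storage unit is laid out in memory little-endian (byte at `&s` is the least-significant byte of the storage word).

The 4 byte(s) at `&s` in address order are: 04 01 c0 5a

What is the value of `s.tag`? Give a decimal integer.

11

[0]=0x04 [1]=0x01 [2]=0xc0 [3]=0x5a (little-endian) → word 0x5ac00104
flags:27 @ bit 0 → (0x5ac00104>>0)&0x7ffffff = 0x2c00104
tag:5 @ bit 27 → (0x5ac00104>>27)&0x1f = 0xb  ←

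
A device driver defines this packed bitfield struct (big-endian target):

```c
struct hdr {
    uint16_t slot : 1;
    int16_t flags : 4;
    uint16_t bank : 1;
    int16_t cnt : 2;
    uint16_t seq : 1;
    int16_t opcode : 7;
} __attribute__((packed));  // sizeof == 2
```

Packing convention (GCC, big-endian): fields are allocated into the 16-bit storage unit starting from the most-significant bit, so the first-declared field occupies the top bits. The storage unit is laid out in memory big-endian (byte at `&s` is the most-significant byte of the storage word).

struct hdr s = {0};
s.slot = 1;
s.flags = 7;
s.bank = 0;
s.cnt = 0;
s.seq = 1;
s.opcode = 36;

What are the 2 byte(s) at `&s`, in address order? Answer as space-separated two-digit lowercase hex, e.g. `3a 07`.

slot:1 = 1 → 0x1 << 15 → word 0x8000
flags:4 = 7 → 0x7 << 11 → word 0xb800
bank:1 = 0 → 0x0 << 10 → word 0xb800
cnt:2 = 0 → 0x0 << 8 → word 0xb800
seq:1 = 1 → 0x1 << 7 → word 0xb880
opcode:7 = 36 → 0x24 << 0 → word 0xb8a4
word = 0xb8a4 → big-endian bytes:
  [0]=0xb8  [1]=0xa4

b8 a4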